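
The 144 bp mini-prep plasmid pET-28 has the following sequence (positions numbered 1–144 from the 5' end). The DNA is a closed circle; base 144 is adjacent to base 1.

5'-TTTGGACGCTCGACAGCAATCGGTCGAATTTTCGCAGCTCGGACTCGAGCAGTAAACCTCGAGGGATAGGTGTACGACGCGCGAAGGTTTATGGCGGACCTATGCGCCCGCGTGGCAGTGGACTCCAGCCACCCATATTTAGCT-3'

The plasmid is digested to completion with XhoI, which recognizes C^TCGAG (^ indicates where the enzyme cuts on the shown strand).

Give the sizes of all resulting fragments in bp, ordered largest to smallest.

130, 14 bp

XhoI sites (CTCGAG) start at positions 44, 58.
XhoI cuts after the first base of each site, so after positions 44, 58.
Circular molecule, 2 cuts → 2 fragments:
  45–58 → 14 bp
  59–144 then 1–44 → 86 + 44 = 130 bp
Sorted largest to smallest: 130, 14 bp.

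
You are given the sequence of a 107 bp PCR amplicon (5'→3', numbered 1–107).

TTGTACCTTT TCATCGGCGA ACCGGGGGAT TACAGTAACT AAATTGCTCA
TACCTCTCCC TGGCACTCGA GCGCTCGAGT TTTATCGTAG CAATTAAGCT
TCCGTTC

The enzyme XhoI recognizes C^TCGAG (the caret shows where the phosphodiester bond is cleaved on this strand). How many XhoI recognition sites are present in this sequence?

2

CTCGAG occurs starting at positions 66, 74.
XhoI cuts at 2 sites.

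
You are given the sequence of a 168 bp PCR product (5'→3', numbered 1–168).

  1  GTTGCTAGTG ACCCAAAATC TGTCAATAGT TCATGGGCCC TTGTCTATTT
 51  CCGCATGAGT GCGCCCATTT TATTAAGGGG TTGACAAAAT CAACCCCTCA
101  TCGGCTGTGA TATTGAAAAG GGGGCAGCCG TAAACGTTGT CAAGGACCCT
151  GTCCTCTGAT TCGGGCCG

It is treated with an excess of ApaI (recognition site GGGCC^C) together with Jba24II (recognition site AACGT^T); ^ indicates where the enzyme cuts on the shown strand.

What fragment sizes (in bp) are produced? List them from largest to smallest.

The ApaI site (GGGCCC) starts at position 35.
ApaI cuts after base 5 of each site (before the last base), so after position 39.
The Jba24II site (AACGTT) starts at position 133.
Jba24II cuts after base 5 of each site (before the last base), so after position 137.
Combined cut positions: 39, 137.
Linear molecule, 2 cuts → 3 fragments:
  1–39 → 39 bp
  40–137 → 98 bp
  138–168 → 31 bp
Sorted largest to smallest: 98, 39, 31 bp.

98, 39, 31 bp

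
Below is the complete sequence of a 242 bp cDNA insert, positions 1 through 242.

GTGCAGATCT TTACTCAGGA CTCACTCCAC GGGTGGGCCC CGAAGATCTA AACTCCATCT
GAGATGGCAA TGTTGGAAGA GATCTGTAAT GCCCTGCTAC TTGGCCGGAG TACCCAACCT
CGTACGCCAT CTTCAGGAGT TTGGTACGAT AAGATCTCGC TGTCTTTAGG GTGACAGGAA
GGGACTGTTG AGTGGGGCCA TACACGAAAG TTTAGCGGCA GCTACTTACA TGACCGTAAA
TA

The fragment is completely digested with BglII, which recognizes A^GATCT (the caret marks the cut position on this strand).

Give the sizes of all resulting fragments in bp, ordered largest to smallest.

90, 72, 39, 36, 5 bp

BglII sites (AGATCT) start at positions 5, 44, 80, 152.
BglII cuts after the first base of each site, so after positions 5, 44, 80, 152.
Linear molecule, 4 cuts → 5 fragments:
  1–5 → 5 bp
  6–44 → 39 bp
  45–80 → 36 bp
  81–152 → 72 bp
  153–242 → 90 bp
Sorted largest to smallest: 90, 72, 39, 36, 5 bp.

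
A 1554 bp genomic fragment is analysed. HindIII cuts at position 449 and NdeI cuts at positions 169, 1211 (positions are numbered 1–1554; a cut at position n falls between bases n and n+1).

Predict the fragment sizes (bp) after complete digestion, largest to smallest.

762, 343, 280, 169 bp

Combined cut positions (sorted): 169, 449, 1211.
Linear molecule, 3 cuts → 4 fragments:
  169 − 0 = 169 bp
  449 − 169 = 280 bp
  1211 − 449 = 762 bp
  1554 − 1211 = 343 bp
Sorted largest to smallest: 762, 343, 280, 169 bp.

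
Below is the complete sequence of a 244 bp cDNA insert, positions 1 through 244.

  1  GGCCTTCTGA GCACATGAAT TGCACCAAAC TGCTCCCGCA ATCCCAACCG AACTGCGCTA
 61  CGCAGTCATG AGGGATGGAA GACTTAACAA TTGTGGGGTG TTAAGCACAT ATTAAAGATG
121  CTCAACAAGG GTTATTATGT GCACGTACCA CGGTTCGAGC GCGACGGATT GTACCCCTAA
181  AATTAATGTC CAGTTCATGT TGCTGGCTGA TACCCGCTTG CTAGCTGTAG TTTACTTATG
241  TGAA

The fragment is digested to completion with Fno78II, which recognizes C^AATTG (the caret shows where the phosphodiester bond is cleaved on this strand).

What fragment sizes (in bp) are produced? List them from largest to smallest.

156, 88 bp

The Fno78II site (CAATTG) starts at position 88.
Fno78II cuts after the first base of each site, so after position 88.
Linear molecule, 1 cut → 2 fragments:
  1–88 → 88 bp
  89–244 → 156 bp
Sorted largest to smallest: 156, 88 bp.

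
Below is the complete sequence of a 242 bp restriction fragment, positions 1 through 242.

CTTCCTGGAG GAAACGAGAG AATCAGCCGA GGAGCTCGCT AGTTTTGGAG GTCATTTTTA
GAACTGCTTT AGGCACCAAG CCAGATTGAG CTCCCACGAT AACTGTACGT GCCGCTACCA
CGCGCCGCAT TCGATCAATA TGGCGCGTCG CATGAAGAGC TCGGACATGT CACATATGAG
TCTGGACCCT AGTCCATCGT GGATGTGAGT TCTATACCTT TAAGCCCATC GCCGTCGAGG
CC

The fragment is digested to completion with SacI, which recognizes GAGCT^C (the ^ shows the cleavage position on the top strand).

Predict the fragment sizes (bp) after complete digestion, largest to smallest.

81, 69, 56, 36 bp

SacI sites (GAGCTC) start at positions 32, 88, 157.
SacI cuts after base 5 of each site (before the last base), so after positions 36, 92, 161.
Linear molecule, 3 cuts → 4 fragments:
  1–36 → 36 bp
  37–92 → 56 bp
  93–161 → 69 bp
  162–242 → 81 bp
Sorted largest to smallest: 81, 69, 56, 36 bp.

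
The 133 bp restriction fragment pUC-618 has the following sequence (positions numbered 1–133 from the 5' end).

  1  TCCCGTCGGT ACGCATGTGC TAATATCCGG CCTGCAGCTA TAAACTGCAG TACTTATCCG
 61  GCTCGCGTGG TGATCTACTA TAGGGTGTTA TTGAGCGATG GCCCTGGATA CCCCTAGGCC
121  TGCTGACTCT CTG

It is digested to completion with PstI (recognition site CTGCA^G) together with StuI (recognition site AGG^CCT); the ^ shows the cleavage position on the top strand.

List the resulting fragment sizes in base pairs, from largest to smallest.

69, 36, 15, 13 bp

PstI sites (CTGCAG) start at positions 32, 45.
PstI cuts after base 5 of each site (before the last base), so after positions 36, 49.
The StuI site (AGGCCT) starts at position 116.
StuI cuts after base 3 of each site, so after position 118.
Combined cut positions: 36, 49, 118.
Linear molecule, 3 cuts → 4 fragments:
  1–36 → 36 bp
  37–49 → 13 bp
  50–118 → 69 bp
  119–133 → 15 bp
Sorted largest to smallest: 69, 36, 15, 13 bp.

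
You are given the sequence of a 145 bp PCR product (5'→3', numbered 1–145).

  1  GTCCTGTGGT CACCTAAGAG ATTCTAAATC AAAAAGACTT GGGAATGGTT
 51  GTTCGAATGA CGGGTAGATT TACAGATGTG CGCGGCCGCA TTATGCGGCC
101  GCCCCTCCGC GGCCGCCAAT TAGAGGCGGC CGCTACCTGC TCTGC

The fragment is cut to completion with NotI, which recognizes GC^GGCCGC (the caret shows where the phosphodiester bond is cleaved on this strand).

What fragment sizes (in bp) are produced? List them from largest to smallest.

83, 18, 17, 14, 13 bp

NotI sites (GCGGCCGC) start at positions 82, 95, 109, 126.
NotI cuts after base 2 of each site, so after positions 83, 96, 110, 127.
Linear molecule, 4 cuts → 5 fragments:
  1–83 → 83 bp
  84–96 → 13 bp
  97–110 → 14 bp
  111–127 → 17 bp
  128–145 → 18 bp
Sorted largest to smallest: 83, 18, 17, 14, 13 bp.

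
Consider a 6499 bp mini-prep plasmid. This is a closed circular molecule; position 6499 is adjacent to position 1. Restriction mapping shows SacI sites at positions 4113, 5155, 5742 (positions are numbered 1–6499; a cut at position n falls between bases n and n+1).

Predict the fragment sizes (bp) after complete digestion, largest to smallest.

4870, 1042, 587 bp

Circular molecule, 3 cuts → 3 fragments:
  5155 − 4113 = 1042 bp
  5742 − 5155 = 587 bp
  wrap: 6499 − 5742 + 4113 = 4870 bp
Sorted largest to smallest: 4870, 1042, 587 bp.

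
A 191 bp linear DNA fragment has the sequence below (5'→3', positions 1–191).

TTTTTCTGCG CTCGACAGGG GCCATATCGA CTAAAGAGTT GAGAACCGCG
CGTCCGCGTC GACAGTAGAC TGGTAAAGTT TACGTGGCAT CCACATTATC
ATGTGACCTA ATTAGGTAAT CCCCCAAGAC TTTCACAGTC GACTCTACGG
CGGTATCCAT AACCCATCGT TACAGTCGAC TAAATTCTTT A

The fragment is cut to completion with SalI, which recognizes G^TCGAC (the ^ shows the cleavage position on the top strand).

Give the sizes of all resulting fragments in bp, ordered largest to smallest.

SalI sites (GTCGAC) start at positions 58, 138, 175.
SalI cuts after the first base of each site, so after positions 58, 138, 175.
Linear molecule, 3 cuts → 4 fragments:
  1–58 → 58 bp
  59–138 → 80 bp
  139–175 → 37 bp
  176–191 → 16 bp
Sorted largest to smallest: 80, 58, 37, 16 bp.

80, 58, 37, 16 bp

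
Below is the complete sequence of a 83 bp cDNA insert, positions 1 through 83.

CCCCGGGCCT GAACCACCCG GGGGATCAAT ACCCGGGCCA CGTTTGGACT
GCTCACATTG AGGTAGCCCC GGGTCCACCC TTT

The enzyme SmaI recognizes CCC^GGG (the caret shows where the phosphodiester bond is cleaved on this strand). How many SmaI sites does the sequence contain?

CCCGGG occurs starting at positions 2, 17, 32, 68.
SmaI cuts at 4 sites.

4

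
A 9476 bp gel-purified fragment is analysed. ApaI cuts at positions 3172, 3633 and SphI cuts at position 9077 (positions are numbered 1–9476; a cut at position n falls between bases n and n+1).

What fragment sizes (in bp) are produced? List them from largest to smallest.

5444, 3172, 461, 399 bp

Combined cut positions (sorted): 3172, 3633, 9077.
Linear molecule, 3 cuts → 4 fragments:
  3172 − 0 = 3172 bp
  3633 − 3172 = 461 bp
  9077 − 3633 = 5444 bp
  9476 − 9077 = 399 bp
Sorted largest to smallest: 5444, 3172, 461, 399 bp.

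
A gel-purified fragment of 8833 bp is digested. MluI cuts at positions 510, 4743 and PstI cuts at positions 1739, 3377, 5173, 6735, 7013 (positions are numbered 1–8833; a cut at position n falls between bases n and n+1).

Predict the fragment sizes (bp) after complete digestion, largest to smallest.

Combined cut positions (sorted): 510, 1739, 3377, 4743, 5173, 6735, 7013.
Linear molecule, 7 cuts → 8 fragments:
  510 − 0 = 510 bp
  1739 − 510 = 1229 bp
  3377 − 1739 = 1638 bp
  4743 − 3377 = 1366 bp
  5173 − 4743 = 430 bp
  6735 − 5173 = 1562 bp
  7013 − 6735 = 278 bp
  8833 − 7013 = 1820 bp
Sorted largest to smallest: 1820, 1638, 1562, 1366, 1229, 510, 430, 278 bp.

1820, 1638, 1562, 1366, 1229, 510, 430, 278 bp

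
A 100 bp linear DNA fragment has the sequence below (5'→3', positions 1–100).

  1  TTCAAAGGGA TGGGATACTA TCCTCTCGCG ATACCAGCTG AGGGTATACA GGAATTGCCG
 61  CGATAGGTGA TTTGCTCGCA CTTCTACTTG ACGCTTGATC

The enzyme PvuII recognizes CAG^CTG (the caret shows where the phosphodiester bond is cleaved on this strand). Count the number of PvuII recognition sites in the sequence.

CAGCTG occurs starting at position 35.
PvuII cuts at 1 site.

1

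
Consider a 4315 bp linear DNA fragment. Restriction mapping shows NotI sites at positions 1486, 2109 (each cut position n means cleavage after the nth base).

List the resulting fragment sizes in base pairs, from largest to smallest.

Linear molecule, 2 cuts → 3 fragments:
  1486 − 0 = 1486 bp
  2109 − 1486 = 623 bp
  4315 − 2109 = 2206 bp
Sorted largest to smallest: 2206, 1486, 623 bp.

2206, 1486, 623 bp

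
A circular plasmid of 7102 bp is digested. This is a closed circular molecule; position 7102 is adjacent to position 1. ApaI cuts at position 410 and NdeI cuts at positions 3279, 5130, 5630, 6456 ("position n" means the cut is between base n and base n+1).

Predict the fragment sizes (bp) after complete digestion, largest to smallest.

Combined cut positions (sorted): 410, 3279, 5130, 5630, 6456.
Circular molecule, 5 cuts → 5 fragments:
  3279 − 410 = 2869 bp
  5130 − 3279 = 1851 bp
  5630 − 5130 = 500 bp
  6456 − 5630 = 826 bp
  wrap: 7102 − 6456 + 410 = 1056 bp
Sorted largest to smallest: 2869, 1851, 1056, 826, 500 bp.

2869, 1851, 1056, 826, 500 bp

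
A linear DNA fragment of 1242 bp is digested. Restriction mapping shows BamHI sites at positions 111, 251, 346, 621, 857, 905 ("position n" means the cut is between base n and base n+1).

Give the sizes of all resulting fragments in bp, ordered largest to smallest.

337, 275, 236, 140, 111, 95, 48 bp

Linear molecule, 6 cuts → 7 fragments:
  111 − 0 = 111 bp
  251 − 111 = 140 bp
  346 − 251 = 95 bp
  621 − 346 = 275 bp
  857 − 621 = 236 bp
  905 − 857 = 48 bp
  1242 − 905 = 337 bp
Sorted largest to smallest: 337, 275, 236, 140, 111, 95, 48 bp.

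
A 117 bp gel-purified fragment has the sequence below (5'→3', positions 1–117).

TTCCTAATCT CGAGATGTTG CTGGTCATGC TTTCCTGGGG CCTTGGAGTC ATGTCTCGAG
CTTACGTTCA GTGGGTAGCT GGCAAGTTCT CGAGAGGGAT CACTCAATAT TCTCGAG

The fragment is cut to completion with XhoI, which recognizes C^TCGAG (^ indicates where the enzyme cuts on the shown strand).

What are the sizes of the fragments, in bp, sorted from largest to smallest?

XhoI sites (CTCGAG) start at positions 9, 55, 89, 112.
XhoI cuts after the first base of each site, so after positions 9, 55, 89, 112.
Linear molecule, 4 cuts → 5 fragments:
  1–9 → 9 bp
  10–55 → 46 bp
  56–89 → 34 bp
  90–112 → 23 bp
  113–117 → 5 bp
Sorted largest to smallest: 46, 34, 23, 9, 5 bp.

46, 34, 23, 9, 5 bp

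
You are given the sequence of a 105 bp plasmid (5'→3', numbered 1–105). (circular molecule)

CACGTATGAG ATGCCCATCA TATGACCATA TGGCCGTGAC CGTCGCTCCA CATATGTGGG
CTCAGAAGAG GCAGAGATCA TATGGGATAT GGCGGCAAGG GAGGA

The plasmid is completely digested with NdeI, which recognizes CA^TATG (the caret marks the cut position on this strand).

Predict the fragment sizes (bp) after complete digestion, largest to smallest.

45, 28, 24, 8 bp

NdeI sites (CATATG) start at positions 19, 27, 51, 79.
NdeI cuts after base 2 of each site, so after positions 20, 28, 52, 80.
Circular molecule, 4 cuts → 4 fragments:
  21–28 → 8 bp
  29–52 → 24 bp
  53–80 → 28 bp
  81–105 then 1–20 → 25 + 20 = 45 bp
Sorted largest to smallest: 45, 28, 24, 8 bp.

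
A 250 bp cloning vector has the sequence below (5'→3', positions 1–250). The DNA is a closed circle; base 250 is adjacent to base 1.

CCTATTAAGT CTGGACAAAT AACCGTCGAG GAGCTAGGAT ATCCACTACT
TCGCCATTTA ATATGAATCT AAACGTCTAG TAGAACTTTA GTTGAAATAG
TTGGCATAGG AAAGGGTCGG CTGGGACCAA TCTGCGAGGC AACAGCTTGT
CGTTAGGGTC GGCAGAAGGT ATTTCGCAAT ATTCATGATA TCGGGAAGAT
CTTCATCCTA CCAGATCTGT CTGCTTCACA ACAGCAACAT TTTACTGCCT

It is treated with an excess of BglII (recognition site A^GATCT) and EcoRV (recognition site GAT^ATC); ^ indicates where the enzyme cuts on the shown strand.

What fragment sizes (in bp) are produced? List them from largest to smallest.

149, 77, 16, 8 bp

BglII sites (AGATCT) start at positions 197, 213.
BglII cuts after the first base of each site, so after positions 197, 213.
EcoRV sites (GATATC) start at positions 38, 187.
EcoRV cuts after base 3 of each site, so after positions 40, 189.
Combined cut positions: 40, 189, 197, 213.
Circular molecule, 4 cuts → 4 fragments:
  41–189 → 149 bp
  190–197 → 8 bp
  198–213 → 16 bp
  214–250 then 1–40 → 37 + 40 = 77 bp
Sorted largest to smallest: 149, 77, 16, 8 bp.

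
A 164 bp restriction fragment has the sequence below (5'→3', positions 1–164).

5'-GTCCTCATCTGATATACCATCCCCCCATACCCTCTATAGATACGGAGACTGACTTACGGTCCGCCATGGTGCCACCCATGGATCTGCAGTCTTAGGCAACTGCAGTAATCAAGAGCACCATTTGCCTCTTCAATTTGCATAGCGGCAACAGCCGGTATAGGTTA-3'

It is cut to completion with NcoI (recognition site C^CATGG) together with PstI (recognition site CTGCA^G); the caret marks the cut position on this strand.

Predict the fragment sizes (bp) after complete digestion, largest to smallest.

NcoI sites (CCATGG) start at positions 64, 76.
NcoI cuts after the first base of each site, so after positions 64, 76.
PstI sites (CTGCAG) start at positions 84, 100.
PstI cuts after base 5 of each site (before the last base), so after positions 88, 104.
Combined cut positions: 64, 76, 88, 104.
Linear molecule, 4 cuts → 5 fragments:
  1–64 → 64 bp
  65–76 → 12 bp
  77–88 → 12 bp
  89–104 → 16 bp
  105–164 → 60 bp
Sorted largest to smallest: 64, 60, 16, 12, 12 bp.

64, 60, 16, 12, 12 bp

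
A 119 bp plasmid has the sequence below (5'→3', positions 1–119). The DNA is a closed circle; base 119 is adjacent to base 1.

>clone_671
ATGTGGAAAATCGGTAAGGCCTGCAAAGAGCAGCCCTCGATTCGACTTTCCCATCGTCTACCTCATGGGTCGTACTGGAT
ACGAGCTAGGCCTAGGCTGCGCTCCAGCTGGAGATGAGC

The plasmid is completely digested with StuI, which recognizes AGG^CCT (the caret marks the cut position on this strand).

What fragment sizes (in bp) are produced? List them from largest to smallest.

71, 48 bp

StuI sites (AGGCCT) start at positions 17, 88.
StuI cuts after base 3 of each site, so after positions 19, 90.
Circular molecule, 2 cuts → 2 fragments:
  20–90 → 71 bp
  91–119 then 1–19 → 29 + 19 = 48 bp
Sorted largest to smallest: 71, 48 bp.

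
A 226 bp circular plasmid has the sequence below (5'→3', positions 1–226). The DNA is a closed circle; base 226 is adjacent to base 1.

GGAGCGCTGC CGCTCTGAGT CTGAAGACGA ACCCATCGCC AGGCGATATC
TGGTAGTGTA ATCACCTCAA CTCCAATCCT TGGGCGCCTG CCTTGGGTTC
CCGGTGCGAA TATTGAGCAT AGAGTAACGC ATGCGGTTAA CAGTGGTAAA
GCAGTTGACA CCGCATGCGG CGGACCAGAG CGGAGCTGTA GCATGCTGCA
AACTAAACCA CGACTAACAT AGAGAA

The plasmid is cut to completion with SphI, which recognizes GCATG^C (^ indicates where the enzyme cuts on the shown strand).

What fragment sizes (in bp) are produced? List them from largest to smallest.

SphI sites (GCATGC) start at positions 129, 163, 191.
SphI cuts after base 5 of each site (before the last base), so after positions 133, 167, 195.
Circular molecule, 3 cuts → 3 fragments:
  134–167 → 34 bp
  168–195 → 28 bp
  196–226 then 1–133 → 31 + 133 = 164 bp
Sorted largest to smallest: 164, 34, 28 bp.

164, 34, 28 bp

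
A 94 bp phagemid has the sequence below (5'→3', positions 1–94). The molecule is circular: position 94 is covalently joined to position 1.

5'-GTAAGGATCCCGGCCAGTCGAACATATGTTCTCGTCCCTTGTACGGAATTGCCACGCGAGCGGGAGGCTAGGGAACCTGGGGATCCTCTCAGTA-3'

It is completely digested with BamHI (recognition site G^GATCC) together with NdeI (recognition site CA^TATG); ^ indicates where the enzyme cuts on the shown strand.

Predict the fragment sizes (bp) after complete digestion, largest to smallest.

57, 19, 18 bp

BamHI sites (GGATCC) start at positions 5, 81.
BamHI cuts after the first base of each site, so after positions 5, 81.
The NdeI site (CATATG) starts at position 23.
NdeI cuts after base 2 of each site, so after position 24.
Combined cut positions: 5, 24, 81.
Circular molecule, 3 cuts → 3 fragments:
  6–24 → 19 bp
  25–81 → 57 bp
  82–94 then 1–5 → 13 + 5 = 18 bp
Sorted largest to smallest: 57, 19, 18 bp.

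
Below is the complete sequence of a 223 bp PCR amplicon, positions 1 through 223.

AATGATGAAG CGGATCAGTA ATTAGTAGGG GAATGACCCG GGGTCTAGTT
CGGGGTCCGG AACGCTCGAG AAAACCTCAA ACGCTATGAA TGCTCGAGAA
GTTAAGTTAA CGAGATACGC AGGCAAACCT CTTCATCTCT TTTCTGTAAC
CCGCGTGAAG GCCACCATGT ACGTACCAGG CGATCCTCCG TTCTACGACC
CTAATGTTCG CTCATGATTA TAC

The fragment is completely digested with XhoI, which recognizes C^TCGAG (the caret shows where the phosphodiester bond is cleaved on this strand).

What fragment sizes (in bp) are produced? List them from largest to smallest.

130, 65, 28 bp

XhoI sites (CTCGAG) start at positions 65, 93.
XhoI cuts after the first base of each site, so after positions 65, 93.
Linear molecule, 2 cuts → 3 fragments:
  1–65 → 65 bp
  66–93 → 28 bp
  94–223 → 130 bp
Sorted largest to smallest: 130, 65, 28 bp.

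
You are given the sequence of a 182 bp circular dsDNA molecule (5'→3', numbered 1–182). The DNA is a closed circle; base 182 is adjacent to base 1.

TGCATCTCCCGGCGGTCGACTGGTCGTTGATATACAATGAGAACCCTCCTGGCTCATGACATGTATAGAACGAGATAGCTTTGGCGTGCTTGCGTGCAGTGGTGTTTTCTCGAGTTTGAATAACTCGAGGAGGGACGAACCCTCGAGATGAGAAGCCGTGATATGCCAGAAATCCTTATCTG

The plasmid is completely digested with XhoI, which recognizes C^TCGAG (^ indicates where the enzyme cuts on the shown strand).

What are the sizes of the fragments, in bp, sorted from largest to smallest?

149, 18, 15 bp

XhoI sites (CTCGAG) start at positions 109, 124, 142.
XhoI cuts after the first base of each site, so after positions 109, 124, 142.
Circular molecule, 3 cuts → 3 fragments:
  110–124 → 15 bp
  125–142 → 18 bp
  143–182 then 1–109 → 40 + 109 = 149 bp
Sorted largest to smallest: 149, 18, 15 bp.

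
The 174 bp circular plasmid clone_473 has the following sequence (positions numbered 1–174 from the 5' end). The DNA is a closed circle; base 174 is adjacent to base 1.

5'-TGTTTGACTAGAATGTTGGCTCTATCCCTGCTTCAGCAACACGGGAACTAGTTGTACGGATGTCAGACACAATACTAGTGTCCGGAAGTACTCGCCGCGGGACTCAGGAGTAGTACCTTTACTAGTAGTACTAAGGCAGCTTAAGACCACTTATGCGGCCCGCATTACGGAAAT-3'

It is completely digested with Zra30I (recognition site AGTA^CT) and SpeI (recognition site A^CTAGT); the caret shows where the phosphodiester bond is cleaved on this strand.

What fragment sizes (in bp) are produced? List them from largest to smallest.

Zra30I sites (AGTACT) start at positions 87, 127.
Zra30I cuts after base 4 of each site, so after positions 90, 130.
SpeI sites (ACTAGT) start at positions 47, 74, 121.
SpeI cuts after the first base of each site, so after positions 47, 74, 121.
Combined cut positions: 47, 74, 90, 121, 130.
Circular molecule, 5 cuts → 5 fragments:
  48–74 → 27 bp
  75–90 → 16 bp
  91–121 → 31 bp
  122–130 → 9 bp
  131–174 then 1–47 → 44 + 47 = 91 bp
Sorted largest to smallest: 91, 31, 27, 16, 9 bp.

91, 31, 27, 16, 9 bp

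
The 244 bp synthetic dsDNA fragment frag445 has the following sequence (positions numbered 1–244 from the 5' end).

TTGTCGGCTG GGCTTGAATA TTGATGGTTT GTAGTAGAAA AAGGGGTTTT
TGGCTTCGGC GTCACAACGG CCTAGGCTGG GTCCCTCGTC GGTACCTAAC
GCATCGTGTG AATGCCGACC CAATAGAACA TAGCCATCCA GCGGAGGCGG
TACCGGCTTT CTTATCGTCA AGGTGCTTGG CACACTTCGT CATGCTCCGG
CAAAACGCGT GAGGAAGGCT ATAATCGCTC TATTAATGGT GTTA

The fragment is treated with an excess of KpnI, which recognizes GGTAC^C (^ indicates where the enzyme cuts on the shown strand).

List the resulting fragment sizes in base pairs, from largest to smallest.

95, 91, 58 bp

KpnI sites (GGTACC) start at positions 91, 149.
KpnI cuts after base 5 of each site (before the last base), so after positions 95, 153.
Linear molecule, 2 cuts → 3 fragments:
  1–95 → 95 bp
  96–153 → 58 bp
  154–244 → 91 bp
Sorted largest to smallest: 95, 91, 58 bp.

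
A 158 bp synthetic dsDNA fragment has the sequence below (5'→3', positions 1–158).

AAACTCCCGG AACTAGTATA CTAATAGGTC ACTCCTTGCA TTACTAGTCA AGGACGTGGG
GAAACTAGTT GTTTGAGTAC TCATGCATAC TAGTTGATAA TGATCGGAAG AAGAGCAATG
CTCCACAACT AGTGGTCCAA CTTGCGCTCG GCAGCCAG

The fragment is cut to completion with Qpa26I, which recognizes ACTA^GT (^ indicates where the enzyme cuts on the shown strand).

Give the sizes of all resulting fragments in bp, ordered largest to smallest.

39, 31, 27, 25, 21, 15 bp

Qpa26I sites (ACTAGT) start at positions 12, 43, 64, 89, 128.
Qpa26I cuts after base 4 of each site, so after positions 15, 46, 67, 92, 131.
Linear molecule, 5 cuts → 6 fragments:
  1–15 → 15 bp
  16–46 → 31 bp
  47–67 → 21 bp
  68–92 → 25 bp
  93–131 → 39 bp
  132–158 → 27 bp
Sorted largest to smallest: 39, 31, 27, 25, 21, 15 bp.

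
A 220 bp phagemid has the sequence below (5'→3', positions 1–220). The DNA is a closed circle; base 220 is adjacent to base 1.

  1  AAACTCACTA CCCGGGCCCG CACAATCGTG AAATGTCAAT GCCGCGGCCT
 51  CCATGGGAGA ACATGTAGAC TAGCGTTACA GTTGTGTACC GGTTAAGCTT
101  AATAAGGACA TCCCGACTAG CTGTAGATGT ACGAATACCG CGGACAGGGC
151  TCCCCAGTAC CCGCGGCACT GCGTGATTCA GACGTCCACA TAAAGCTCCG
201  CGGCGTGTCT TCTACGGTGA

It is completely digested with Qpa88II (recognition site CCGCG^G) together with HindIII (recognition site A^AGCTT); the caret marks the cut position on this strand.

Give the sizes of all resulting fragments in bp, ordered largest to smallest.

Qpa88II sites (CCGCGG) start at positions 42, 138, 161, 198.
Qpa88II cuts after base 5 of each site (before the last base), so after positions 46, 142, 165, 202.
The HindIII site (AAGCTT) starts at position 95.
HindIII cuts after the first base of each site, so after position 95.
Combined cut positions: 46, 95, 142, 165, 202.
Circular molecule, 5 cuts → 5 fragments:
  47–95 → 49 bp
  96–142 → 47 bp
  143–165 → 23 bp
  166–202 → 37 bp
  203–220 then 1–46 → 18 + 46 = 64 bp
Sorted largest to smallest: 64, 49, 47, 37, 23 bp.

64, 49, 47, 37, 23 bp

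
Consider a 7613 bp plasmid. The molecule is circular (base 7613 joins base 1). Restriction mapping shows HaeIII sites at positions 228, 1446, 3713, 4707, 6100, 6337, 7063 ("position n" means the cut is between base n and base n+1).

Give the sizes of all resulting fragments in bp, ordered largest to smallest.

Circular molecule, 7 cuts → 7 fragments:
  1446 − 228 = 1218 bp
  3713 − 1446 = 2267 bp
  4707 − 3713 = 994 bp
  6100 − 4707 = 1393 bp
  6337 − 6100 = 237 bp
  7063 − 6337 = 726 bp
  wrap: 7613 − 7063 + 228 = 778 bp
Sorted largest to smallest: 2267, 1393, 1218, 994, 778, 726, 237 bp.

2267, 1393, 1218, 994, 778, 726, 237 bp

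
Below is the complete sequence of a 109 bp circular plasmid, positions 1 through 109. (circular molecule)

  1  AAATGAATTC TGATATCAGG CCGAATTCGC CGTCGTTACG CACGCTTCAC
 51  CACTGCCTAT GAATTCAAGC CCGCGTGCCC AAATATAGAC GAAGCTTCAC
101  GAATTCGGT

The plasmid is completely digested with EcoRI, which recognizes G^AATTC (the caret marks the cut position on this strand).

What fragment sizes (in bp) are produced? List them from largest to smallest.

40, 38, 18, 13 bp

EcoRI sites (GAATTC) start at positions 5, 23, 61, 101.
EcoRI cuts after the first base of each site, so after positions 5, 23, 61, 101.
Circular molecule, 4 cuts → 4 fragments:
  6–23 → 18 bp
  24–61 → 38 bp
  62–101 → 40 bp
  102–109 then 1–5 → 8 + 5 = 13 bp
Sorted largest to smallest: 40, 38, 18, 13 bp.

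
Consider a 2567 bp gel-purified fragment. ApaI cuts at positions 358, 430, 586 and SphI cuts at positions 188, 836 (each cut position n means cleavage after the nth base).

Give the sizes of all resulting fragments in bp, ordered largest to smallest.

Combined cut positions (sorted): 188, 358, 430, 586, 836.
Linear molecule, 5 cuts → 6 fragments:
  188 − 0 = 188 bp
  358 − 188 = 170 bp
  430 − 358 = 72 bp
  586 − 430 = 156 bp
  836 − 586 = 250 bp
  2567 − 836 = 1731 bp
Sorted largest to smallest: 1731, 250, 188, 170, 156, 72 bp.

1731, 250, 188, 170, 156, 72 bp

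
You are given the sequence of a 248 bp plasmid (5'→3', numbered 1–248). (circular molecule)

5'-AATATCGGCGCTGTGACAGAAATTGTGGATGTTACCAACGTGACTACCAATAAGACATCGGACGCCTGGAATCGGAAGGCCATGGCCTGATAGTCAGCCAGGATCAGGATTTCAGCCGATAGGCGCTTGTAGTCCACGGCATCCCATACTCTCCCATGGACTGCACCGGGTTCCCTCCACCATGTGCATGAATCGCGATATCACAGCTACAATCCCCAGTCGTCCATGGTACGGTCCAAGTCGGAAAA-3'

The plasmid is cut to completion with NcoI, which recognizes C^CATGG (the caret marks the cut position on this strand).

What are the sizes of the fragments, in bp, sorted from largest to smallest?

NcoI sites (CCATGG) start at positions 80, 154, 224.
NcoI cuts after the first base of each site, so after positions 80, 154, 224.
Circular molecule, 3 cuts → 3 fragments:
  81–154 → 74 bp
  155–224 → 70 bp
  225–248 then 1–80 → 24 + 80 = 104 bp
Sorted largest to smallest: 104, 74, 70 bp.

104, 74, 70 bp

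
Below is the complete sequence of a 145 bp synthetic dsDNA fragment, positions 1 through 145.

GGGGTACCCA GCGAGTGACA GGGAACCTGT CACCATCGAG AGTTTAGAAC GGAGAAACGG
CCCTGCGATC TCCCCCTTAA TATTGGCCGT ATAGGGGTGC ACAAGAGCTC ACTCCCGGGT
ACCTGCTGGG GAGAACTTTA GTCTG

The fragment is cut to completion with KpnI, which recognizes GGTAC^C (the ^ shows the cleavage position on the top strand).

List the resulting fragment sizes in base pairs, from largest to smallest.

KpnI sites (GGTACC) start at positions 3, 118.
KpnI cuts after base 5 of each site (before the last base), so after positions 7, 122.
Linear molecule, 2 cuts → 3 fragments:
  1–7 → 7 bp
  8–122 → 115 bp
  123–145 → 23 bp
Sorted largest to smallest: 115, 23, 7 bp.

115, 23, 7 bp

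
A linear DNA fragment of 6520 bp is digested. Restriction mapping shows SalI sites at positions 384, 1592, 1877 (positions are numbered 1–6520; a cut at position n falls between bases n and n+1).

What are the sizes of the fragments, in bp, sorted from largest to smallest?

Linear molecule, 3 cuts → 4 fragments:
  384 − 0 = 384 bp
  1592 − 384 = 1208 bp
  1877 − 1592 = 285 bp
  6520 − 1877 = 4643 bp
Sorted largest to smallest: 4643, 1208, 384, 285 bp.

4643, 1208, 384, 285 bp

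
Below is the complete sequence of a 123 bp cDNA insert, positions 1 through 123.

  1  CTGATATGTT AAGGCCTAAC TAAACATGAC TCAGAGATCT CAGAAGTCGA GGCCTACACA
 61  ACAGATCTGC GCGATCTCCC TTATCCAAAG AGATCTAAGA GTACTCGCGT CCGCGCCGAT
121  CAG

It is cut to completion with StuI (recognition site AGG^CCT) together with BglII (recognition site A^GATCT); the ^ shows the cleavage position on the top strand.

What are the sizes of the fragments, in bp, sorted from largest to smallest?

32, 28, 21, 17, 14, 11 bp

StuI sites (AGGCCT) start at positions 12, 50.
StuI cuts after base 3 of each site, so after positions 14, 52.
BglII sites (AGATCT) start at positions 35, 63, 91.
BglII cuts after the first base of each site, so after positions 35, 63, 91.
Combined cut positions: 14, 35, 52, 63, 91.
Linear molecule, 5 cuts → 6 fragments:
  1–14 → 14 bp
  15–35 → 21 bp
  36–52 → 17 bp
  53–63 → 11 bp
  64–91 → 28 bp
  92–123 → 32 bp
Sorted largest to smallest: 32, 28, 21, 17, 14, 11 bp.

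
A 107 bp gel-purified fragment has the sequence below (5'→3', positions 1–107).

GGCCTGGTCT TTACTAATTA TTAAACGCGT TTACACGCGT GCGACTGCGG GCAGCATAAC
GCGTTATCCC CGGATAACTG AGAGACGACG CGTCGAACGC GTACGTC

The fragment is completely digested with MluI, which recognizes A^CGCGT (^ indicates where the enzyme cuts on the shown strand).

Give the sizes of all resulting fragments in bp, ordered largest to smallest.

MluI sites (ACGCGT) start at positions 25, 35, 59, 88, 97.
MluI cuts after the first base of each site, so after positions 25, 35, 59, 88, 97.
Linear molecule, 5 cuts → 6 fragments:
  1–25 → 25 bp
  26–35 → 10 bp
  36–59 → 24 bp
  60–88 → 29 bp
  89–97 → 9 bp
  98–107 → 10 bp
Sorted largest to smallest: 29, 25, 24, 10, 10, 9 bp.

29, 25, 24, 10, 10, 9 bp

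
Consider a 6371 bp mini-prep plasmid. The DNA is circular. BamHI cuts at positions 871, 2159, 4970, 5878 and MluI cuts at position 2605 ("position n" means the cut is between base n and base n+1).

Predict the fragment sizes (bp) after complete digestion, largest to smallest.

2365, 1364, 1288, 908, 446 bp

Combined cut positions (sorted): 871, 2159, 2605, 4970, 5878.
Circular molecule, 5 cuts → 5 fragments:
  2159 − 871 = 1288 bp
  2605 − 2159 = 446 bp
  4970 − 2605 = 2365 bp
  5878 − 4970 = 908 bp
  wrap: 6371 − 5878 + 871 = 1364 bp
Sorted largest to smallest: 2365, 1364, 1288, 908, 446 bp.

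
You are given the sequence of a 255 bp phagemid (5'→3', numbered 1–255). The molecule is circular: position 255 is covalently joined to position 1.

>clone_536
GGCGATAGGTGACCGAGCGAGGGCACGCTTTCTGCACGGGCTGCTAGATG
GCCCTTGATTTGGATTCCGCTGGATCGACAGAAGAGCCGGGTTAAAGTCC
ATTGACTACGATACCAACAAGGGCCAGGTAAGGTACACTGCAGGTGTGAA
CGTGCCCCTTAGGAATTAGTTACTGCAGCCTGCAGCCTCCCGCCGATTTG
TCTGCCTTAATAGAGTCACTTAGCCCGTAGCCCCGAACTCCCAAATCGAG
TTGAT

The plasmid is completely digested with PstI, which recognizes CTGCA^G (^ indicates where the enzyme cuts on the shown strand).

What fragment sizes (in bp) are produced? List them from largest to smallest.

213, 35, 7 bp

PstI sites (CTGCAG) start at positions 138, 173, 180.
PstI cuts after base 5 of each site (before the last base), so after positions 142, 177, 184.
Circular molecule, 3 cuts → 3 fragments:
  143–177 → 35 bp
  178–184 → 7 bp
  185–255 then 1–142 → 71 + 142 = 213 bp
Sorted largest to smallest: 213, 35, 7 bp.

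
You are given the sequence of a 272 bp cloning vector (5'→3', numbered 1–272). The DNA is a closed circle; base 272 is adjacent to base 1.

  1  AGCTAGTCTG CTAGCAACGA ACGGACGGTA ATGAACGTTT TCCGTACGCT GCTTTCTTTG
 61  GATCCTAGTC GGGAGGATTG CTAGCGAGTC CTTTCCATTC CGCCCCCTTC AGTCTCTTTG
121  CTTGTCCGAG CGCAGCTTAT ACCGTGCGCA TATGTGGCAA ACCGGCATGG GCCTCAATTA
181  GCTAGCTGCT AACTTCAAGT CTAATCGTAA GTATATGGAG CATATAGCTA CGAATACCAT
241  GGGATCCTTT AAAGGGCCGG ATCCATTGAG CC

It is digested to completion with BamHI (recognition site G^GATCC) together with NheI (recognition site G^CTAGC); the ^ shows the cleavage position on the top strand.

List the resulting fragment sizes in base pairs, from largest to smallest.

BamHI sites (GGATCC) start at positions 60, 242, 259.
BamHI cuts after the first base of each site, so after positions 60, 242, 259.
NheI sites (GCTAGC) start at positions 10, 80, 181.
NheI cuts after the first base of each site, so after positions 10, 80, 181.
Combined cut positions: 10, 60, 80, 181, 242, 259.
Circular molecule, 6 cuts → 6 fragments:
  11–60 → 50 bp
  61–80 → 20 bp
  81–181 → 101 bp
  182–242 → 61 bp
  243–259 → 17 bp
  260–272 then 1–10 → 13 + 10 = 23 bp
Sorted largest to smallest: 101, 61, 50, 23, 20, 17 bp.

101, 61, 50, 23, 20, 17 bp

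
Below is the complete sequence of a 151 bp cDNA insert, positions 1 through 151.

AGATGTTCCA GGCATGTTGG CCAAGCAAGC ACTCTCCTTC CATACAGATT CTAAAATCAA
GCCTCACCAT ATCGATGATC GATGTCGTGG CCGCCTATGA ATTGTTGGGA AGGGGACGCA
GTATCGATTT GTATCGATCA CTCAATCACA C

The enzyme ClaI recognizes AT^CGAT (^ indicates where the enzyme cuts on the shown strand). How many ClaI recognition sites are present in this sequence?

ATCGAT occurs starting at positions 71, 78, 123, 133.
ClaI cuts at 4 sites.

4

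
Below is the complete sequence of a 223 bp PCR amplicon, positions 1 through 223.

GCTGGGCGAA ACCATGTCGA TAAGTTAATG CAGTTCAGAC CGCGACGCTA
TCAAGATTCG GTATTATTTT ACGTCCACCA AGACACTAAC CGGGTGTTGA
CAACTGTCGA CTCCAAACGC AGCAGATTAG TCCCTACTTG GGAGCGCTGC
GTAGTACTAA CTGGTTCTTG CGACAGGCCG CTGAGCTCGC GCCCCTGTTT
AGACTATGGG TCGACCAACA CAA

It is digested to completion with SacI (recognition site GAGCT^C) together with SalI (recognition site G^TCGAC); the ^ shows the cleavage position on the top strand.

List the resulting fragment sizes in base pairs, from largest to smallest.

The SacI site (GAGCTC) starts at position 183.
SacI cuts after base 5 of each site (before the last base), so after position 187.
SalI sites (GTCGAC) start at positions 106, 210.
SalI cuts after the first base of each site, so after positions 106, 210.
Combined cut positions: 106, 187, 210.
Linear molecule, 3 cuts → 4 fragments:
  1–106 → 106 bp
  107–187 → 81 bp
  188–210 → 23 bp
  211–223 → 13 bp
Sorted largest to smallest: 106, 81, 23, 13 bp.

106, 81, 23, 13 bp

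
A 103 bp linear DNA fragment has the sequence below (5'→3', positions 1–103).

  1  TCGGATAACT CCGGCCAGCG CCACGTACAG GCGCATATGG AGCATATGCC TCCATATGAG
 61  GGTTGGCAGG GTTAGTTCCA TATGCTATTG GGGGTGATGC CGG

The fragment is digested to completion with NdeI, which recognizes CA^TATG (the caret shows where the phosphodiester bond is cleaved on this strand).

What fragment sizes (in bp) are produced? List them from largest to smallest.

35, 26, 23, 10, 9 bp

NdeI sites (CATATG) start at positions 34, 43, 53, 79.
NdeI cuts after base 2 of each site, so after positions 35, 44, 54, 80.
Linear molecule, 4 cuts → 5 fragments:
  1–35 → 35 bp
  36–44 → 9 bp
  45–54 → 10 bp
  55–80 → 26 bp
  81–103 → 23 bp
Sorted largest to smallest: 35, 26, 23, 10, 9 bp.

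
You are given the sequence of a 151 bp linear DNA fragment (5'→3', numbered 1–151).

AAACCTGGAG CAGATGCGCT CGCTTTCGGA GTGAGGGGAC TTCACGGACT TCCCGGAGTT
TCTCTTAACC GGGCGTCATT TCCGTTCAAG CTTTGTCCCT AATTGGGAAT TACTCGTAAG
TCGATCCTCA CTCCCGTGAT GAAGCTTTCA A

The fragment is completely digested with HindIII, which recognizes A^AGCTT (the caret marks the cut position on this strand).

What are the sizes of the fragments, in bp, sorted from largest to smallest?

HindIII sites (AAGCTT) start at positions 88, 142.
HindIII cuts after the first base of each site, so after positions 88, 142.
Linear molecule, 2 cuts → 3 fragments:
  1–88 → 88 bp
  89–142 → 54 bp
  143–151 → 9 bp
Sorted largest to smallest: 88, 54, 9 bp.

88, 54, 9 bp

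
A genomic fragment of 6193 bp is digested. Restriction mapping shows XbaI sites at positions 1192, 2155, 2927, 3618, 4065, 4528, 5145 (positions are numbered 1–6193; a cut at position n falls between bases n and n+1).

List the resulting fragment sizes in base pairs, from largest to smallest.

1192, 1048, 963, 772, 691, 617, 463, 447 bp

Linear molecule, 7 cuts → 8 fragments:
  1192 − 0 = 1192 bp
  2155 − 1192 = 963 bp
  2927 − 2155 = 772 bp
  3618 − 2927 = 691 bp
  4065 − 3618 = 447 bp
  4528 − 4065 = 463 bp
  5145 − 4528 = 617 bp
  6193 − 5145 = 1048 bp
Sorted largest to smallest: 1192, 1048, 963, 772, 691, 617, 463, 447 bp.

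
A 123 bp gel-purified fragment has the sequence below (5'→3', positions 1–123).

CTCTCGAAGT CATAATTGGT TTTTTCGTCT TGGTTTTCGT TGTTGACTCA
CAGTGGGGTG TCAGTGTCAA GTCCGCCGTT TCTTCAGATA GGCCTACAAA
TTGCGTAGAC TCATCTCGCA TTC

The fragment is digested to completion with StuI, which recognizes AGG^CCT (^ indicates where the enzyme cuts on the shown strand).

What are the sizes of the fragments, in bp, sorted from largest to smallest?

The StuI site (AGGCCT) starts at position 90.
StuI cuts after base 3 of each site, so after position 92.
Linear molecule, 1 cut → 2 fragments:
  1–92 → 92 bp
  93–123 → 31 bp
Sorted largest to smallest: 92, 31 bp.

92, 31 bp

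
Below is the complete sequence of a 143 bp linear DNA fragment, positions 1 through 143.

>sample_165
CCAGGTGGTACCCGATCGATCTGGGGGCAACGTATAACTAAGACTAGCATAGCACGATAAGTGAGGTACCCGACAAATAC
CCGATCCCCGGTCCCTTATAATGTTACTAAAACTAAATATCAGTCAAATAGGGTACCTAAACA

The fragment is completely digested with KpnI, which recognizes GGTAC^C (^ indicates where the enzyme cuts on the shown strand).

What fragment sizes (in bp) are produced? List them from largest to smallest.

67, 58, 11, 7 bp

KpnI sites (GGTACC) start at positions 7, 65, 132.
KpnI cuts after base 5 of each site (before the last base), so after positions 11, 69, 136.
Linear molecule, 3 cuts → 4 fragments:
  1–11 → 11 bp
  12–69 → 58 bp
  70–136 → 67 bp
  137–143 → 7 bp
Sorted largest to smallest: 67, 58, 11, 7 bp.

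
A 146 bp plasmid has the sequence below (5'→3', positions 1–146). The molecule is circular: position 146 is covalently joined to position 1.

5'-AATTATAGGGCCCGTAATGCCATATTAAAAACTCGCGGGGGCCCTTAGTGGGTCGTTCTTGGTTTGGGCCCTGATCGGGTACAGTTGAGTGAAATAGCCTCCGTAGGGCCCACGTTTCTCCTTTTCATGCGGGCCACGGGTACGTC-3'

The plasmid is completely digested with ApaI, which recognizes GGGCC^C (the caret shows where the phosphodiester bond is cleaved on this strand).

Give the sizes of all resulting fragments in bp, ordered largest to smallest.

48, 40, 31, 27 bp

ApaI sites (GGGCCC) start at positions 8, 39, 66, 106.
ApaI cuts after base 5 of each site (before the last base), so after positions 12, 43, 70, 110.
Circular molecule, 4 cuts → 4 fragments:
  13–43 → 31 bp
  44–70 → 27 bp
  71–110 → 40 bp
  111–146 then 1–12 → 36 + 12 = 48 bp
Sorted largest to smallest: 48, 40, 31, 27 bp.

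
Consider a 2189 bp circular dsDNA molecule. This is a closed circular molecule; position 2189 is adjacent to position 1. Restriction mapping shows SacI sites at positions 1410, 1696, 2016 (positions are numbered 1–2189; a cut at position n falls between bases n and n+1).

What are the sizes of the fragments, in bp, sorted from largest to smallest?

1583, 320, 286 bp

Circular molecule, 3 cuts → 3 fragments:
  1696 − 1410 = 286 bp
  2016 − 1696 = 320 bp
  wrap: 2189 − 2016 + 1410 = 1583 bp
Sorted largest to smallest: 1583, 320, 286 bp.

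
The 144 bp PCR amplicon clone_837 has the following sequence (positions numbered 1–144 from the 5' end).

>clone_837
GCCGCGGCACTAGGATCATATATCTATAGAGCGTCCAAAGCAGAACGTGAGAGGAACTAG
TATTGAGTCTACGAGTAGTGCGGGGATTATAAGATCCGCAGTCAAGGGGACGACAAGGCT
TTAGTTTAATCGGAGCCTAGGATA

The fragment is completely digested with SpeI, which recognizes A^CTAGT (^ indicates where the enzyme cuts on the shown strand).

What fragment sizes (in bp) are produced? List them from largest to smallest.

The SpeI site (ACTAGT) starts at position 56.
SpeI cuts after the first base of each site, so after position 56.
Linear molecule, 1 cut → 2 fragments:
  1–56 → 56 bp
  57–144 → 88 bp
Sorted largest to smallest: 88, 56 bp.

88, 56 bp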